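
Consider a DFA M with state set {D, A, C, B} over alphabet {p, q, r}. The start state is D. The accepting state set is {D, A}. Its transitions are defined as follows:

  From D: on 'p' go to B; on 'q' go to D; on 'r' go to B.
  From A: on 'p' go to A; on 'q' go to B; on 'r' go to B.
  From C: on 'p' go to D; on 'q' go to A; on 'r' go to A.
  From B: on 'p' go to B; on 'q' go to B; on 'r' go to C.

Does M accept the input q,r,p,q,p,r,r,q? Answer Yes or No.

start at D
read 'q': D → D
read 'r': D → B
read 'p': B → B
read 'q': B → B
read 'p': B → B
read 'r': B → C
read 'r': C → A
read 'q': A → B
End state B is not accepting.

No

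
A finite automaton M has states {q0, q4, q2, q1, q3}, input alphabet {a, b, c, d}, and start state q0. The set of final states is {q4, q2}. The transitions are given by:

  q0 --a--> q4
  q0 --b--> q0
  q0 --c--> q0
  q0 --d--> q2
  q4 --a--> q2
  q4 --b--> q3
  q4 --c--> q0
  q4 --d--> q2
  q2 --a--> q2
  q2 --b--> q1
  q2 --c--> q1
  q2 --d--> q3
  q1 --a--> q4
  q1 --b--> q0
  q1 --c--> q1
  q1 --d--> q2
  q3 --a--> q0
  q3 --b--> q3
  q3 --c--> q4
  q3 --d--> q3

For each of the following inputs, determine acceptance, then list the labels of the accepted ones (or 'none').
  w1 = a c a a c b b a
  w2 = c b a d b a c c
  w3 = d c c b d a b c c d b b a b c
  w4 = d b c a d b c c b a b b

w1: Trace: q0 -a-> q4 -c-> q0 -a-> q4 -a-> q2 -c-> q1 -b-> q0 -b-> q0 -a-> q4  → end q4, accepted
w2: Trace: q0 -c-> q0 -b-> q0 -a-> q4 -d-> q2 -b-> q1 -a-> q4 -c-> q0 -c-> q0  → end q0, rejected
w3: Trace: q0 -d-> q2 -c-> q1 -c-> q1 -b-> q0 -d-> q2 -a-> q2 -b-> q1 -c-> q1 -c-> q1 -d-> q2 -b-> q1 -b-> q0 -a-> q4 -b-> q3 -c-> q4  → end q4, accepted
w4: Trace: q0 -d-> q2 -b-> q1 -c-> q1 -a-> q4 -d-> q2 -b-> q1 -c-> q1 -c-> q1 -b-> q0 -a-> q4 -b-> q3 -b-> q3  → end q3, rejected

w1, w3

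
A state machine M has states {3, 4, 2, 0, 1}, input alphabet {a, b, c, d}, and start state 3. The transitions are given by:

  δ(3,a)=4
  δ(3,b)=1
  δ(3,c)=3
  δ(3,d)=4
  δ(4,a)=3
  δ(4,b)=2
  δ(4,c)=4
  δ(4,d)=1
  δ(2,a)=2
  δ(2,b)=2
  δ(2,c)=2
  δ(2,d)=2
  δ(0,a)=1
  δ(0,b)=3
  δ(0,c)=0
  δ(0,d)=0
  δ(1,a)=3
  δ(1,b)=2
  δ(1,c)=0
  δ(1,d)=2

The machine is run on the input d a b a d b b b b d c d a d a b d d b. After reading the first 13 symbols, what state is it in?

2

Trace: 3 -d-> 4 -a-> 3 -b-> 1 -a-> 3 -d-> 4 -b-> 2 -b-> 2 -b-> 2 -b-> 2 -d-> 2 -c-> 2 -d-> 2 -a-> 2
After 13 symbols: 2.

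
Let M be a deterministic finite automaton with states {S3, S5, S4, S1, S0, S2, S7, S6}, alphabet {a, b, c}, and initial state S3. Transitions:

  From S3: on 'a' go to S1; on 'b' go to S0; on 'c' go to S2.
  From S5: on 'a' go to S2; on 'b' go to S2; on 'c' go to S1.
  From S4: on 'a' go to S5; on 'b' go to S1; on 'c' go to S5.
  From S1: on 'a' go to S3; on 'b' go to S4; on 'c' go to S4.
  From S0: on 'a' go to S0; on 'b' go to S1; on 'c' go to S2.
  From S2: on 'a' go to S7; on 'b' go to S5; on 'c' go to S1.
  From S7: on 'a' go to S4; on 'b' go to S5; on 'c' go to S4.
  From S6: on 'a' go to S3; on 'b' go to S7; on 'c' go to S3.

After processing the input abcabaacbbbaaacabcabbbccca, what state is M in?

S5

S3 → S1 → S4 → S5 → S2 → S5 → S2 → S7 → S4 → S1 → S4 → S1 → S3 → S1 → S3 → S2 → S7 → S5 → S1 → S3 → S0 → S1 → S4 → S5 → S1 → S4 → S5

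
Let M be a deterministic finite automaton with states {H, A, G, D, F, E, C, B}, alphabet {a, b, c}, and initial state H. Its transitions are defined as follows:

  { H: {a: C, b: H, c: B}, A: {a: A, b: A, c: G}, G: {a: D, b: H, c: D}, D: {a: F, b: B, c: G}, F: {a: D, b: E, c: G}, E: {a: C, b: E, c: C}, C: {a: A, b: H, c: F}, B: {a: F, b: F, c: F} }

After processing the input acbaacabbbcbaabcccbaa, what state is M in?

A

Trace: H -a-> C -c-> F -b-> E -a-> C -a-> A -c-> G -a-> D -b-> B -b-> F -b-> E -c-> C -b-> H -a-> C -a-> A -b-> A -c-> G -c-> D -c-> G -b-> H -a-> C -a-> A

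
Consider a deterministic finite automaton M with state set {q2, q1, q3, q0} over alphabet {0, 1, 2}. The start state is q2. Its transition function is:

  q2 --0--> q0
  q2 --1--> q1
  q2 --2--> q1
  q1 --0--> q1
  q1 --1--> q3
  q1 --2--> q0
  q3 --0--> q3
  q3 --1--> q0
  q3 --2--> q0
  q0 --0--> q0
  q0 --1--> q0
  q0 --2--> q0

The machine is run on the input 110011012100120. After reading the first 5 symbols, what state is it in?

q0

q2 → q1 → q3 → q3 → q3 → q0
After 5 symbols: q0.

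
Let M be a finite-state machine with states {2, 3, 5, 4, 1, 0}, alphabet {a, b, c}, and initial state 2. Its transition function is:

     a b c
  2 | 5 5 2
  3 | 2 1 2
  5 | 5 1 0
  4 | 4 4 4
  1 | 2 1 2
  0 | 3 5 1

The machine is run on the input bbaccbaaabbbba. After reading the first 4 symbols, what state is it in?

2

start at 2
read 'b': 2 → 5
read 'b': 5 → 1
read 'a': 1 → 2
read 'c': 2 → 2
After 4 symbols: 2.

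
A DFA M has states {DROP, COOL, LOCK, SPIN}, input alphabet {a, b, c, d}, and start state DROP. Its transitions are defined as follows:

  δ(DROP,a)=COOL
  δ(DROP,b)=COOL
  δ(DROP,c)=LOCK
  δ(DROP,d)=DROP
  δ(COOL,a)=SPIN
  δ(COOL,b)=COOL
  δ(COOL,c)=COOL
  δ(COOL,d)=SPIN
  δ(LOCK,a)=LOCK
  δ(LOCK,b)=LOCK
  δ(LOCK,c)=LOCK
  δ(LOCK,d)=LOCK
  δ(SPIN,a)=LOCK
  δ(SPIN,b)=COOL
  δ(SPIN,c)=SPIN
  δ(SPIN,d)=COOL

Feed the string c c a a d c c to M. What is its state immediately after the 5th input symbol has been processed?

LOCK

Trace: DROP -c-> LOCK -c-> LOCK -a-> LOCK -a-> LOCK -d-> LOCK
After 5 symbols: LOCK.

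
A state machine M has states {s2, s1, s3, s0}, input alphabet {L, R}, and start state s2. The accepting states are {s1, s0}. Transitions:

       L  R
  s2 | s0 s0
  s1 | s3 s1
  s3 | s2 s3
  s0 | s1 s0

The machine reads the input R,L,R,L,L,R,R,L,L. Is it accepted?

Trace: s2 -R-> s0 -L-> s1 -R-> s1 -L-> s3 -L-> s2 -R-> s0 -R-> s0 -L-> s1 -L-> s3
End state s3 is not accepting.

No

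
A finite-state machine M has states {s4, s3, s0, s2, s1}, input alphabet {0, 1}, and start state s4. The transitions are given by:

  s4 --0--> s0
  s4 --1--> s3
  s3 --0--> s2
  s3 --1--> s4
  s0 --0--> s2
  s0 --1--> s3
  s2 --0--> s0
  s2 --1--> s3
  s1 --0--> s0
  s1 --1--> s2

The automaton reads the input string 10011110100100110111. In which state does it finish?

start at s4
read '1': s4 → s3
read '0': s3 → s2
read '0': s2 → s0
read '1': s0 → s3
read '1': s3 → s4
read '1': s4 → s3
read '1': s3 → s4
read '0': s4 → s0
read '1': s0 → s3
read '0': s3 → s2
read '0': s2 → s0
read '1': s0 → s3
read '0': s3 → s2
read '0': s2 → s0
read '1': s0 → s3
read '1': s3 → s4
read '0': s4 → s0
read '1': s0 → s3
read '1': s3 → s4
read '1': s4 → s3

s3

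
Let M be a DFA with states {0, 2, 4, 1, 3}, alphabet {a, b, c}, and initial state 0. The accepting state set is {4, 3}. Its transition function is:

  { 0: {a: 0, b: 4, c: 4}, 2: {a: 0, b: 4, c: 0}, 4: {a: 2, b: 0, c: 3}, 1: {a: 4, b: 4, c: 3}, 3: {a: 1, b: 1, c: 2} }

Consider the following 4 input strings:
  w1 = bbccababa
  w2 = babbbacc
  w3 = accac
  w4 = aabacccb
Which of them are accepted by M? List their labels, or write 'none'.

w2, w3

w1: Trace: 0 -b-> 4 -b-> 0 -c-> 4 -c-> 3 -a-> 1 -b-> 4 -a-> 2 -b-> 4 -a-> 2  → end 2, rejected
w2: Trace: 0 -b-> 4 -a-> 2 -b-> 4 -b-> 0 -b-> 4 -a-> 2 -c-> 0 -c-> 4  → end 4, accepted
w3: Trace: 0 -a-> 0 -c-> 4 -c-> 3 -a-> 1 -c-> 3  → end 3, accepted
w4: Trace: 0 -a-> 0 -a-> 0 -b-> 4 -a-> 2 -c-> 0 -c-> 4 -c-> 3 -b-> 1  → end 1, rejected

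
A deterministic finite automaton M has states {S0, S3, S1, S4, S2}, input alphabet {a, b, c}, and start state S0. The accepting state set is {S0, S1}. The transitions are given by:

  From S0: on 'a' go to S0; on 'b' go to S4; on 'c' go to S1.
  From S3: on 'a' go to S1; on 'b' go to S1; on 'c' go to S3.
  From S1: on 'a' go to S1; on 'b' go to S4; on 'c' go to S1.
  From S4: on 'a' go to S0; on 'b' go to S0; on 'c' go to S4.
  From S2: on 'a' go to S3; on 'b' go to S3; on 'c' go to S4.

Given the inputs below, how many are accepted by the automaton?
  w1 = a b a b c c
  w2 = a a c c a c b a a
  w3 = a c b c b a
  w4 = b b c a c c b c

w1:
  start at S0
  read 'a': S0 → S0
  read 'b': S0 → S4
  read 'a': S4 → S0
  read 'b': S0 → S4
  read 'c': S4 → S4
  read 'c': S4 → S4
  end S4, rejected
w2:
  start at S0
  read 'a': S0 → S0
  read 'a': S0 → S0
  read 'c': S0 → S1
  read 'c': S1 → S1
  read 'a': S1 → S1
  read 'c': S1 → S1
  read 'b': S1 → S4
  read 'a': S4 → S0
  read 'a': S0 → S0
  end S0, accepted
w3:
  start at S0
  read 'a': S0 → S0
  read 'c': S0 → S1
  read 'b': S1 → S4
  read 'c': S4 → S4
  read 'b': S4 → S0
  read 'a': S0 → S0
  end S0, accepted
w4:
  start at S0
  read 'b': S0 → S4
  read 'b': S4 → S0
  read 'c': S0 → S1
  read 'a': S1 → S1
  read 'c': S1 → S1
  read 'c': S1 → S1
  read 'b': S1 → S4
  read 'c': S4 → S4
  end S4, rejected

2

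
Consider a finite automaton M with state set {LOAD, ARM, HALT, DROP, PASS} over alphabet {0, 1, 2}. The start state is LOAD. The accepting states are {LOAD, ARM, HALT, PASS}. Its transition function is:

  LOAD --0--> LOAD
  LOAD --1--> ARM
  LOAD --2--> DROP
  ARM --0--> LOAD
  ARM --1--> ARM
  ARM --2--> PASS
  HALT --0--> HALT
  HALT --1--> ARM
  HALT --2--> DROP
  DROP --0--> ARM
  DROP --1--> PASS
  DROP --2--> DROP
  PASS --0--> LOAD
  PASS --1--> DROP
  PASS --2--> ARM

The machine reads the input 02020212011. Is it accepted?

Trace: LOAD -0-> LOAD -2-> DROP -0-> ARM -2-> PASS -0-> LOAD -2-> DROP -1-> PASS -2-> ARM -0-> LOAD -1-> ARM -1-> ARM
End state ARM is accepting.

Yes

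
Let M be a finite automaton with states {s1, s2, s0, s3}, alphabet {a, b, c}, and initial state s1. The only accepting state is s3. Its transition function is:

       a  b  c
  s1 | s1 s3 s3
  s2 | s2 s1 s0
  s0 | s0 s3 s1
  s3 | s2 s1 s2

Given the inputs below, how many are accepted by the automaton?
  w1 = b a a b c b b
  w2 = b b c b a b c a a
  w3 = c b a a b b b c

1

w1: s1 → s3 → s2 → s2 → s1 → s3 → s1 → s3  → end s3, accepted
w2: s1 → s3 → s1 → s3 → s1 → s1 → s3 → s2 → s2 → s2  → end s2, rejected
w3: s1 → s3 → s1 → s1 → s1 → s3 → s1 → s3 → s2  → end s2, rejected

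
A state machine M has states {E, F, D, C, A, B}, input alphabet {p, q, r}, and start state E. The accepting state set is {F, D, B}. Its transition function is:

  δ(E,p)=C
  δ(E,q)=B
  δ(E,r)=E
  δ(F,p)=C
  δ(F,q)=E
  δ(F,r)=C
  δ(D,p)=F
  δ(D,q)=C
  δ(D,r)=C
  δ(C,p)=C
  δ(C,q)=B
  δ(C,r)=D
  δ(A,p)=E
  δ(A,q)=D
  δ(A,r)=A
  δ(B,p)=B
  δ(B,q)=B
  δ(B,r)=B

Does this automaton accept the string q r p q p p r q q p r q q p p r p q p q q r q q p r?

start at E
read 'q': E → B
read 'r': B → B
read 'p': B → B
read 'q': B → B
read 'p': B → B
read 'p': B → B
read 'r': B → B
read 'q': B → B
read 'q': B → B
read 'p': B → B
read 'r': B → B
read 'q': B → B
read 'q': B → B
read 'p': B → B
read 'p': B → B
read 'r': B → B
read 'p': B → B
read 'q': B → B
read 'p': B → B
read 'q': B → B
read 'q': B → B
read 'r': B → B
read 'q': B → B
read 'q': B → B
read 'p': B → B
read 'r': B → B
End state B is accepting.

Yes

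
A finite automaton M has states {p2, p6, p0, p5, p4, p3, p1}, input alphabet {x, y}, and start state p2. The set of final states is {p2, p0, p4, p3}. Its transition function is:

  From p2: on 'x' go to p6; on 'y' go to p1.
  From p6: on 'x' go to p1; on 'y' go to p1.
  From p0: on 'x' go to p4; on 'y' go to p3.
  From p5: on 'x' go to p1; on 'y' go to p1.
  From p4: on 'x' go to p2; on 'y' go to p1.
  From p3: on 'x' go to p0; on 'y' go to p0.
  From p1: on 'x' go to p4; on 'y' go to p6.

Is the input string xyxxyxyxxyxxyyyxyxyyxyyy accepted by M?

No

Trace: p2 -x-> p6 -y-> p1 -x-> p4 -x-> p2 -y-> p1 -x-> p4 -y-> p1 -x-> p4 -x-> p2 -y-> p1 -x-> p4 -x-> p2 -y-> p1 -y-> p6 -y-> p1 -x-> p4 -y-> p1 -x-> p4 -y-> p1 -y-> p6 -x-> p1 -y-> p6 -y-> p1 -y-> p6
End state p6 is not accepting.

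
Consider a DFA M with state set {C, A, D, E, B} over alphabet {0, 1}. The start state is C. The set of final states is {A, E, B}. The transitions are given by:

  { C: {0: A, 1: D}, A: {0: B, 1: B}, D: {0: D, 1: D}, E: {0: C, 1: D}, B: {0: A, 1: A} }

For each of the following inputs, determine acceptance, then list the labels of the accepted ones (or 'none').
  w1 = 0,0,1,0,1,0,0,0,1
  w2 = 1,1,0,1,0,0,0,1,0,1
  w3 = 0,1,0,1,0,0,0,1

w1, w3

w1:
  start at C
  read '0': C → A
  read '0': A → B
  read '1': B → A
  read '0': A → B
  read '1': B → A
  read '0': A → B
  read '0': B → A
  read '0': A → B
  read '1': B → A
  end A, accepted
w2:
  start at C
  read '1': C → D
  read '1': D → D
  read '0': D → D
  read '1': D → D
  read '0': D → D
  read '0': D → D
  read '0': D → D
  read '1': D → D
  read '0': D → D
  read '1': D → D
  end D, rejected
w3:
  start at C
  read '0': C → A
  read '1': A → B
  read '0': B → A
  read '1': A → B
  read '0': B → A
  read '0': A → B
  read '0': B → A
  read '1': A → B
  end B, accepted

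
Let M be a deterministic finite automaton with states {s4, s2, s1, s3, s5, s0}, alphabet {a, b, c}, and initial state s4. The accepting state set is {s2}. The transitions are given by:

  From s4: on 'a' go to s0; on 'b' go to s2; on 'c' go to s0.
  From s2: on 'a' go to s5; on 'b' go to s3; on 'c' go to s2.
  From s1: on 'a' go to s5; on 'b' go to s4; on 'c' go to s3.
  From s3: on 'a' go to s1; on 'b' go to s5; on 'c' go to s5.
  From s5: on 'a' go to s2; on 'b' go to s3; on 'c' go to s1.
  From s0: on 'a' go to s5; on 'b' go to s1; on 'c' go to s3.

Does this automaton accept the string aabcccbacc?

Trace: s4 -a-> s0 -a-> s5 -b-> s3 -c-> s5 -c-> s1 -c-> s3 -b-> s5 -a-> s2 -c-> s2 -c-> s2
End state s2 is accepting.

Yes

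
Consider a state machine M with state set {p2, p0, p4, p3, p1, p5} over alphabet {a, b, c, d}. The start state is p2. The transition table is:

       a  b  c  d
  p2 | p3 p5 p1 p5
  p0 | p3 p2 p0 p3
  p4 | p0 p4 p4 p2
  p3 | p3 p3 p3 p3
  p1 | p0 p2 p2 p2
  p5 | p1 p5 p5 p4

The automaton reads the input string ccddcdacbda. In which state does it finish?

Trace: p2 -c-> p1 -c-> p2 -d-> p5 -d-> p4 -c-> p4 -d-> p2 -a-> p3 -c-> p3 -b-> p3 -d-> p3 -a-> p3

p3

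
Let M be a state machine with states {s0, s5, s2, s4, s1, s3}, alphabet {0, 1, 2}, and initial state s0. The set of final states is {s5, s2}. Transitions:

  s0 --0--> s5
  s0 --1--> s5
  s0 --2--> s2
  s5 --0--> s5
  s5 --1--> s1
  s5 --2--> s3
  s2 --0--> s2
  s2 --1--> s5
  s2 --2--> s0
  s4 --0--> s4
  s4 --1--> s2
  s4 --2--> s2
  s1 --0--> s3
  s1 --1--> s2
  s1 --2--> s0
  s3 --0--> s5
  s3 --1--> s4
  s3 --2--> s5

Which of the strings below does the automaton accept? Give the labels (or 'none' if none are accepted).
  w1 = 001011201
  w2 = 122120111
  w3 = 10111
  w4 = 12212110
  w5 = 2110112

w2, w3

w1:
  start at s0
  read '0': s0 → s5
  read '0': s5 → s5
  read '1': s5 → s1
  read '0': s1 → s3
  read '1': s3 → s4
  read '1': s4 → s2
  read '2': s2 → s0
  read '0': s0 → s5
  read '1': s5 → s1
  end s1, rejected
w2:
  start at s0
  read '1': s0 → s5
  read '2': s5 → s3
  read '2': s3 → s5
  read '1': s5 → s1
  read '2': s1 → s0
  read '0': s0 → s5
  read '1': s5 → s1
  read '1': s1 → s2
  read '1': s2 → s5
  end s5, accepted
w3:
  start at s0
  read '1': s0 → s5
  read '0': s5 → s5
  read '1': s5 → s1
  read '1': s1 → s2
  read '1': s2 → s5
  end s5, accepted
w4:
  start at s0
  read '1': s0 → s5
  read '2': s5 → s3
  read '2': s3 → s5
  read '1': s5 → s1
  read '2': s1 → s0
  read '1': s0 → s5
  read '1': s5 → s1
  read '0': s1 → s3
  end s3, rejected
w5:
  start at s0
  read '2': s0 → s2
  read '1': s2 → s5
  read '1': s5 → s1
  read '0': s1 → s3
  read '1': s3 → s4
  read '1': s4 → s2
  read '2': s2 → s0
  end s0, rejected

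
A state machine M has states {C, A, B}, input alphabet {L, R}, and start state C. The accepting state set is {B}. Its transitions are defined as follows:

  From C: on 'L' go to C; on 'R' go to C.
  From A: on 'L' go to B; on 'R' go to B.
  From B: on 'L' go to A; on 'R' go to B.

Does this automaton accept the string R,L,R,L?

start at C
read 'R': C → C
read 'L': C → C
read 'R': C → C
read 'L': C → C
End state C is not accepting.

No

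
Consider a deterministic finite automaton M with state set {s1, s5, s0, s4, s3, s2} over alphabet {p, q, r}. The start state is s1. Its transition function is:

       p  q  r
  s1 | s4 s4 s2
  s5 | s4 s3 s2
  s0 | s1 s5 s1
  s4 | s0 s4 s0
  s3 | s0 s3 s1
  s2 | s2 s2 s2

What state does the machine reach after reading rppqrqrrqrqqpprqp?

s2

Trace: s1 -r-> s2 -p-> s2 -p-> s2 -q-> s2 -r-> s2 -q-> s2 -r-> s2 -r-> s2 -q-> s2 -r-> s2 -q-> s2 -q-> s2 -p-> s2 -p-> s2 -r-> s2 -q-> s2 -p-> s2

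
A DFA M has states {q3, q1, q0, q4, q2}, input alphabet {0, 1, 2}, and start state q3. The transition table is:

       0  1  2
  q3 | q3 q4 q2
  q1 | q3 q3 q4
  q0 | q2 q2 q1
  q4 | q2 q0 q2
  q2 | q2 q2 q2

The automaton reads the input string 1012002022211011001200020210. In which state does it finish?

q2

q3 → q4 → q2 → q2 → q2 → q2 → q2 → q2 → q2 → q2 → q2 → q2 → q2 → q2 → q2 → q2 → q2 → q2 → q2 → q2 → q2 → q2 → q2 → q2 → q2 → q2 → q2 → q2 → q2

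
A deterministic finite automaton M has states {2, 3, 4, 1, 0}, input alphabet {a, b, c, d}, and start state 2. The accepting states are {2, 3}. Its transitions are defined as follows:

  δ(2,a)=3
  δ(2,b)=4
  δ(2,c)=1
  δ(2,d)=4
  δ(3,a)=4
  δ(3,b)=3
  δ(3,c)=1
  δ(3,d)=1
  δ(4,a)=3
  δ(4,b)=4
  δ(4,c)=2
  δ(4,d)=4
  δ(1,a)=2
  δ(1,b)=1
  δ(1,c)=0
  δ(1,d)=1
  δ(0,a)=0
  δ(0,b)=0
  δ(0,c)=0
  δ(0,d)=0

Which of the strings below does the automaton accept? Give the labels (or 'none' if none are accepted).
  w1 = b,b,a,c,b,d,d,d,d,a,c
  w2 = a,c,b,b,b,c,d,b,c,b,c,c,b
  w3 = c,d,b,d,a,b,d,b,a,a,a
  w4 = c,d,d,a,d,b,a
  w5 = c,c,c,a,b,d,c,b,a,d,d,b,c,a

w3, w4

w1: Trace: 2 -b-> 4 -b-> 4 -a-> 3 -c-> 1 -b-> 1 -d-> 1 -d-> 1 -d-> 1 -d-> 1 -a-> 2 -c-> 1  → end 1, rejected
w2: Trace: 2 -a-> 3 -c-> 1 -b-> 1 -b-> 1 -b-> 1 -c-> 0 -d-> 0 -b-> 0 -c-> 0 -b-> 0 -c-> 0 -c-> 0 -b-> 0  → end 0, rejected
w3: Trace: 2 -c-> 1 -d-> 1 -b-> 1 -d-> 1 -a-> 2 -b-> 4 -d-> 4 -b-> 4 -a-> 3 -a-> 4 -a-> 3  → end 3, accepted
w4: Trace: 2 -c-> 1 -d-> 1 -d-> 1 -a-> 2 -d-> 4 -b-> 4 -a-> 3  → end 3, accepted
w5: Trace: 2 -c-> 1 -c-> 0 -c-> 0 -a-> 0 -b-> 0 -d-> 0 -c-> 0 -b-> 0 -a-> 0 -d-> 0 -d-> 0 -b-> 0 -c-> 0 -a-> 0  → end 0, rejected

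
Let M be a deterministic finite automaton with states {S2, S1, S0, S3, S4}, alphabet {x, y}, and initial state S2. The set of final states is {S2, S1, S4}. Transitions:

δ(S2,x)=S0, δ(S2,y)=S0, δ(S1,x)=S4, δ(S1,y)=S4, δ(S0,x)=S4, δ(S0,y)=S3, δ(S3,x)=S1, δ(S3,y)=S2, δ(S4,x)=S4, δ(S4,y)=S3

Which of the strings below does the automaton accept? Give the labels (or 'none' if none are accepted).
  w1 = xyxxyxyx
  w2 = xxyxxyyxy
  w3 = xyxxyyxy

w1: S2 → S0 → S3 → S1 → S4 → S3 → S1 → S4 → S4  → end S4, accepted
w2: S2 → S0 → S4 → S3 → S1 → S4 → S3 → S2 → S0 → S3  → end S3, rejected
w3: S2 → S0 → S3 → S1 → S4 → S3 → S2 → S0 → S3  → end S3, rejected

w1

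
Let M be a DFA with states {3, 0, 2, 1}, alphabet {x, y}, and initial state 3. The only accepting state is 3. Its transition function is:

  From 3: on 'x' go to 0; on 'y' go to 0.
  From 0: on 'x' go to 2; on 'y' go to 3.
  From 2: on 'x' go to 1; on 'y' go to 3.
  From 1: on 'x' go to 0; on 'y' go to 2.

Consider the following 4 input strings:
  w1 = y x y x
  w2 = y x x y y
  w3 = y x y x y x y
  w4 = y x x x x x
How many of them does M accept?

w1:
  start at 3
  read 'y': 3 → 0
  read 'x': 0 → 2
  read 'y': 2 → 3
  read 'x': 3 → 0
  end 0, rejected
w2:
  start at 3
  read 'y': 3 → 0
  read 'x': 0 → 2
  read 'x': 2 → 1
  read 'y': 1 → 2
  read 'y': 2 → 3
  end 3, accepted
w3:
  start at 3
  read 'y': 3 → 0
  read 'x': 0 → 2
  read 'y': 2 → 3
  read 'x': 3 → 0
  read 'y': 0 → 3
  read 'x': 3 → 0
  read 'y': 0 → 3
  end 3, accepted
w4:
  start at 3
  read 'y': 3 → 0
  read 'x': 0 → 2
  read 'x': 2 → 1
  read 'x': 1 → 0
  read 'x': 0 → 2
  read 'x': 2 → 1
  end 1, rejected

2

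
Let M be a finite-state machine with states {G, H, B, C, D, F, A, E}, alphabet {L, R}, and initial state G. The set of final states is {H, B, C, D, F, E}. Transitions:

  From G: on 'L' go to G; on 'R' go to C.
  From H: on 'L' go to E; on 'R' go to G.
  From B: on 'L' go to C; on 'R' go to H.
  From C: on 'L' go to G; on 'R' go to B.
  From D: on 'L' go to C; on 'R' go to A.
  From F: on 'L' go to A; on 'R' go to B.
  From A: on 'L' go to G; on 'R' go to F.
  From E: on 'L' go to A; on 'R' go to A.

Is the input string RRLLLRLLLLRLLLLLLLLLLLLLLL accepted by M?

No

G → C → B → C → G → G → C → G → G → G → G → C → G → G → G → G → G → G → G → G → G → G → G → G → G → G → G
End state G is not accepting.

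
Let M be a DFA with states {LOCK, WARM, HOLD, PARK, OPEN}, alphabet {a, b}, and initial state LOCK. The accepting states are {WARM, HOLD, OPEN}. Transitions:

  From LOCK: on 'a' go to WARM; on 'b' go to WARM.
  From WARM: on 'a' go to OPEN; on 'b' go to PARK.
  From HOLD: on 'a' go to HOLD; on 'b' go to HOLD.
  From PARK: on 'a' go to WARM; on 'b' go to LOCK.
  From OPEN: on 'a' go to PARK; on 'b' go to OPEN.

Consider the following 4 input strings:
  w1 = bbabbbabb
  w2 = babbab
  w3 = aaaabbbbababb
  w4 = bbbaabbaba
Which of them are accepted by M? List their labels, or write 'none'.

w1, w4

w1:
  start at LOCK
  read 'b': LOCK → WARM
  read 'b': WARM → PARK
  read 'a': PARK → WARM
  read 'b': WARM → PARK
  read 'b': PARK → LOCK
  read 'b': LOCK → WARM
  read 'a': WARM → OPEN
  read 'b': OPEN → OPEN
  read 'b': OPEN → OPEN
  end OPEN, accepted
w2:
  start at LOCK
  read 'b': LOCK → WARM
  read 'a': WARM → OPEN
  read 'b': OPEN → OPEN
  read 'b': OPEN → OPEN
  read 'a': OPEN → PARK
  read 'b': PARK → LOCK
  end LOCK, rejected
w3:
  start at LOCK
  read 'a': LOCK → WARM
  read 'a': WARM → OPEN
  read 'a': OPEN → PARK
  read 'a': PARK → WARM
  read 'b': WARM → PARK
  read 'b': PARK → LOCK
  read 'b': LOCK → WARM
  read 'b': WARM → PARK
  read 'a': PARK → WARM
  read 'b': WARM → PARK
  read 'a': PARK → WARM
  read 'b': WARM → PARK
  read 'b': PARK → LOCK
  end LOCK, rejected
w4:
  start at LOCK
  read 'b': LOCK → WARM
  read 'b': WARM → PARK
  read 'b': PARK → LOCK
  read 'a': LOCK → WARM
  read 'a': WARM → OPEN
  read 'b': OPEN → OPEN
  read 'b': OPEN → OPEN
  read 'a': OPEN → PARK
  read 'b': PARK → LOCK
  read 'a': LOCK → WARM
  end WARM, accepted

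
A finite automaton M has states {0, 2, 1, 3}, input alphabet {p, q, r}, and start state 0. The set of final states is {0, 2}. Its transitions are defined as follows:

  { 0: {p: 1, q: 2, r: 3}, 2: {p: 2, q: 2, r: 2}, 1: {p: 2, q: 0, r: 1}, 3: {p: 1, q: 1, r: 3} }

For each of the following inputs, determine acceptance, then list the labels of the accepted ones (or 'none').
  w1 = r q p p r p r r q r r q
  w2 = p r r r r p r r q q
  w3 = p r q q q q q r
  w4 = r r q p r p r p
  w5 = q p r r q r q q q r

w1: 0 → 3 → 1 → 2 → 2 → 2 → 2 → 2 → 2 → 2 → 2 → 2 → 2  → end 2, accepted
w2: 0 → 1 → 1 → 1 → 1 → 1 → 2 → 2 → 2 → 2 → 2  → end 2, accepted
w3: 0 → 1 → 1 → 0 → 2 → 2 → 2 → 2 → 2  → end 2, accepted
w4: 0 → 3 → 3 → 1 → 2 → 2 → 2 → 2 → 2  → end 2, accepted
w5: 0 → 2 → 2 → 2 → 2 → 2 → 2 → 2 → 2 → 2 → 2  → end 2, accepted

w1, w2, w3, w4, w5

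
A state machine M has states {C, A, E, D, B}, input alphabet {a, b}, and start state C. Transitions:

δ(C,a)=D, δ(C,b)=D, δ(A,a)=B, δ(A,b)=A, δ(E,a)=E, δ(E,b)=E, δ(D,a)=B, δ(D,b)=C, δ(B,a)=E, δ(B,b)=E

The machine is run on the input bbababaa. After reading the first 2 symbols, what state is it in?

start at C
read 'b': C → D
read 'b': D → C
After 2 symbols: C.

C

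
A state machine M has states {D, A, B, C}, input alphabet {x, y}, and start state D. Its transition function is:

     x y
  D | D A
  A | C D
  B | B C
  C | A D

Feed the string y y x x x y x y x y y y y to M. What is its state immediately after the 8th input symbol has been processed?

D → A → D → D → D → D → A → C → D
After 8 symbols: D.

D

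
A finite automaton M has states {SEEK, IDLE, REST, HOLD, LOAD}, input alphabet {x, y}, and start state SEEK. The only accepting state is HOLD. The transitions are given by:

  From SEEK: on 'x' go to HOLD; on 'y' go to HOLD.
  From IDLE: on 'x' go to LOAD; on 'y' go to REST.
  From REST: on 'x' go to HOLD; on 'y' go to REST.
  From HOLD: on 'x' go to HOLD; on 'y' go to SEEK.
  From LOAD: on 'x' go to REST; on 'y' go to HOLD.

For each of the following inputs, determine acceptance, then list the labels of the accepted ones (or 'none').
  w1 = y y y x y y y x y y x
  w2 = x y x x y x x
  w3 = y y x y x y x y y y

w1: Trace: SEEK -y-> HOLD -y-> SEEK -y-> HOLD -x-> HOLD -y-> SEEK -y-> HOLD -y-> SEEK -x-> HOLD -y-> SEEK -y-> HOLD -x-> HOLD  → end HOLD, accepted
w2: Trace: SEEK -x-> HOLD -y-> SEEK -x-> HOLD -x-> HOLD -y-> SEEK -x-> HOLD -x-> HOLD  → end HOLD, accepted
w3: Trace: SEEK -y-> HOLD -y-> SEEK -x-> HOLD -y-> SEEK -x-> HOLD -y-> SEEK -x-> HOLD -y-> SEEK -y-> HOLD -y-> SEEK  → end SEEK, rejected

w1, w2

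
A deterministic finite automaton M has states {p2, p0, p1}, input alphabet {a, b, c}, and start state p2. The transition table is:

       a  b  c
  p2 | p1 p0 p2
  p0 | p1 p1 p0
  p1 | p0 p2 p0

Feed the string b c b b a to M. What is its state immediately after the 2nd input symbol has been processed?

Trace: p2 -b-> p0 -c-> p0
After 2 symbols: p0.

p0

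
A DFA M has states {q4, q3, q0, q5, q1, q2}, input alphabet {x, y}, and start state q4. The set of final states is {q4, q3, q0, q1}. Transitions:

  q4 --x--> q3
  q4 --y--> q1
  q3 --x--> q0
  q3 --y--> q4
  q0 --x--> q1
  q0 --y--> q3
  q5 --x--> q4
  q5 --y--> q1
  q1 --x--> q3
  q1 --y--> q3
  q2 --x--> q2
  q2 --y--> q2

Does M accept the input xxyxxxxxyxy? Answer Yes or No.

Yes

start at q4
read 'x': q4 → q3
read 'x': q3 → q0
read 'y': q0 → q3
read 'x': q3 → q0
read 'x': q0 → q1
read 'x': q1 → q3
read 'x': q3 → q0
read 'x': q0 → q1
read 'y': q1 → q3
read 'x': q3 → q0
read 'y': q0 → q3
End state q3 is accepting.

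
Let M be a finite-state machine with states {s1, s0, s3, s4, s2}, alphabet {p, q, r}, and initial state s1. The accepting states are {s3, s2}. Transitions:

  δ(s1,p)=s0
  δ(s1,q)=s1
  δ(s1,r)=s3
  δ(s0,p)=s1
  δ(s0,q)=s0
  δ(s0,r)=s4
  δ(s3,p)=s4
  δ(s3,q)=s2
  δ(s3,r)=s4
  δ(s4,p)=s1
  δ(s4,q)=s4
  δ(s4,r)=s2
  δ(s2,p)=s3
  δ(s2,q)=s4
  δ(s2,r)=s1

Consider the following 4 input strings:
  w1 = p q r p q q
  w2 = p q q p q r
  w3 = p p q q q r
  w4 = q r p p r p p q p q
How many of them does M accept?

w1: s1 → s0 → s0 → s4 → s1 → s1 → s1  → end s1, rejected
w2: s1 → s0 → s0 → s0 → s1 → s1 → s3  → end s3, accepted
w3: s1 → s0 → s1 → s1 → s1 → s1 → s3  → end s3, accepted
w4: s1 → s1 → s3 → s4 → s1 → s3 → s4 → s1 → s1 → s0 → s0  → end s0, rejected

2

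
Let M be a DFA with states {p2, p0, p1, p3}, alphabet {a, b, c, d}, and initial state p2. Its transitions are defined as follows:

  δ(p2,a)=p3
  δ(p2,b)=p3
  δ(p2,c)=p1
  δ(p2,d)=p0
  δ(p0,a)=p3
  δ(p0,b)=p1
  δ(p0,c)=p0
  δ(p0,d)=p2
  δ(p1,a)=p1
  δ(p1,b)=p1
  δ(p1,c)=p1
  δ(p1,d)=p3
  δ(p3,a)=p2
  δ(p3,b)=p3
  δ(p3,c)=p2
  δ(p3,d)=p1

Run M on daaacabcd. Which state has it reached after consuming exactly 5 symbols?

Trace: p2 -d-> p0 -a-> p3 -a-> p2 -a-> p3 -c-> p2
After 5 symbols: p2.

p2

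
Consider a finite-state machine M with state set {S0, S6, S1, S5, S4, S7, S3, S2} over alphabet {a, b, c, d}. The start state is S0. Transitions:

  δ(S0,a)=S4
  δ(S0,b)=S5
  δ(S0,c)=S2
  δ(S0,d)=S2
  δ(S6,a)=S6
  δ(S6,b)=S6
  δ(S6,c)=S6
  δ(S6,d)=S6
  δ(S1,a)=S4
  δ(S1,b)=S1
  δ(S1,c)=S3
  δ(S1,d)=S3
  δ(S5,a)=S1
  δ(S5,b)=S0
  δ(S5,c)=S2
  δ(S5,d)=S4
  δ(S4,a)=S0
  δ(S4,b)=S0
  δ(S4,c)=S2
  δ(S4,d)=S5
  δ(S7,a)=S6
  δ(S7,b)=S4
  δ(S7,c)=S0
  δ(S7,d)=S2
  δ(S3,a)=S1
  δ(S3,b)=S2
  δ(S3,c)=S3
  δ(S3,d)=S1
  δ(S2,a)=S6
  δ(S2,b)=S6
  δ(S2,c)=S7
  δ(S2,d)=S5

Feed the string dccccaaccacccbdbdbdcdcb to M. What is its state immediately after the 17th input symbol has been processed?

S6

Trace: S0 -d-> S2 -c-> S7 -c-> S0 -c-> S2 -c-> S7 -a-> S6 -a-> S6 -c-> S6 -c-> S6 -a-> S6 -c-> S6 -c-> S6 -c-> S6 -b-> S6 -d-> S6 -b-> S6 -d-> S6
After 17 symbols: S6.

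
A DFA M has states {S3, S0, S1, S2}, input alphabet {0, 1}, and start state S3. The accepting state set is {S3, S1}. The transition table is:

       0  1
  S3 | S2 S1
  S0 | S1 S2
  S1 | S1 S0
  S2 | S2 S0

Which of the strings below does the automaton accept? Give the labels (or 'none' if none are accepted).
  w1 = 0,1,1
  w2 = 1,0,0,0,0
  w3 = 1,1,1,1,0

w2, w3

w1: S3 → S2 → S0 → S2  → end S2, rejected
w2: S3 → S1 → S1 → S1 → S1 → S1  → end S1, accepted
w3: S3 → S1 → S0 → S2 → S0 → S1  → end S1, accepted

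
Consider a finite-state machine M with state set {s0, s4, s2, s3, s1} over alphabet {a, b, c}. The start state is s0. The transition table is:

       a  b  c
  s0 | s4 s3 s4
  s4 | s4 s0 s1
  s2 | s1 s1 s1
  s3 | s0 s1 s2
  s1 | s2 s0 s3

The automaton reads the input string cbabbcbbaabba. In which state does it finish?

s0

s0 → s4 → s0 → s4 → s0 → s3 → s2 → s1 → s0 → s4 → s4 → s0 → s3 → s0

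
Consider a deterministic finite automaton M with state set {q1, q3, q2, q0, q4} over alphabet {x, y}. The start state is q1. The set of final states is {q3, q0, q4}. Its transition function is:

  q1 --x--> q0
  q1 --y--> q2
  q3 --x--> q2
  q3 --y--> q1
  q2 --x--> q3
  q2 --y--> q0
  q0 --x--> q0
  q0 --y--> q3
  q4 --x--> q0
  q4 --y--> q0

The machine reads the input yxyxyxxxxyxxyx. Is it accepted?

Trace: q1 -y-> q2 -x-> q3 -y-> q1 -x-> q0 -y-> q3 -x-> q2 -x-> q3 -x-> q2 -x-> q3 -y-> q1 -x-> q0 -x-> q0 -y-> q3 -x-> q2
End state q2 is not accepting.

No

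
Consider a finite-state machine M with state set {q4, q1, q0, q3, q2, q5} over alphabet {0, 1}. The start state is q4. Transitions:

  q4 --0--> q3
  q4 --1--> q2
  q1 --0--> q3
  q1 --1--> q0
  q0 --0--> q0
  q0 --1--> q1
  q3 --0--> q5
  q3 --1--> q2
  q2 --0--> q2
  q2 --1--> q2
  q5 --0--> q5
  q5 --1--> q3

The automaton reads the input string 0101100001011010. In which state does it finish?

Trace: q4 -0-> q3 -1-> q2 -0-> q2 -1-> q2 -1-> q2 -0-> q2 -0-> q2 -0-> q2 -0-> q2 -1-> q2 -0-> q2 -1-> q2 -1-> q2 -0-> q2 -1-> q2 -0-> q2

q2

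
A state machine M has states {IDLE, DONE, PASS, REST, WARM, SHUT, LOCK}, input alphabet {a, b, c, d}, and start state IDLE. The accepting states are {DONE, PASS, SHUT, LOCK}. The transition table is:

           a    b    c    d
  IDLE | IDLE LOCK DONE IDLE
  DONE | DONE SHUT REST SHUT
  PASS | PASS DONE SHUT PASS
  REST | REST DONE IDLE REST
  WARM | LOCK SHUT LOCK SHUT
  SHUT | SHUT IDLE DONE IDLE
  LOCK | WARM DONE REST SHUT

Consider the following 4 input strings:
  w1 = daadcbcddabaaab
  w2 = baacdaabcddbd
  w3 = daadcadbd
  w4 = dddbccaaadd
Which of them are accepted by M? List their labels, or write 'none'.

w1: IDLE → IDLE → IDLE → IDLE → IDLE → DONE → SHUT → DONE → SHUT → IDLE → IDLE → LOCK → WARM → LOCK → WARM → SHUT  → end SHUT, accepted
w2: IDLE → LOCK → WARM → LOCK → REST → REST → REST → REST → DONE → REST → REST → REST → DONE → SHUT  → end SHUT, accepted
w3: IDLE → IDLE → IDLE → IDLE → IDLE → DONE → DONE → SHUT → IDLE → IDLE  → end IDLE, rejected
w4: IDLE → IDLE → IDLE → IDLE → LOCK → REST → IDLE → IDLE → IDLE → IDLE → IDLE → IDLE  → end IDLE, rejected

w1, w2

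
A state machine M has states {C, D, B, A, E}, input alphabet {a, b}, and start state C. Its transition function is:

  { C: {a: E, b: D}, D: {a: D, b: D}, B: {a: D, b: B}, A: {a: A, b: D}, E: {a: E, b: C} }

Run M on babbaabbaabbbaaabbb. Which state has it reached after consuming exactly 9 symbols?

D

Trace: C -b-> D -a-> D -b-> D -b-> D -a-> D -a-> D -b-> D -b-> D -a-> D
After 9 symbols: D.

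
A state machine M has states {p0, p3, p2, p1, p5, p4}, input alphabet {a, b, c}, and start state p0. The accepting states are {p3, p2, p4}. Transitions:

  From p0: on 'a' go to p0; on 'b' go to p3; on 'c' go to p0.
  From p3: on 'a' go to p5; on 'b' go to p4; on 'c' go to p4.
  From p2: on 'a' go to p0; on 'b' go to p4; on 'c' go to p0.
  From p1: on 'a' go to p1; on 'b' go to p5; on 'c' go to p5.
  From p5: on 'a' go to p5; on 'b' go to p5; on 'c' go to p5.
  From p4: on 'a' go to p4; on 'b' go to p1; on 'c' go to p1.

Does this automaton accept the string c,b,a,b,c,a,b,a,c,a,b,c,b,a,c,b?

No

p0 → p0 → p3 → p5 → p5 → p5 → p5 → p5 → p5 → p5 → p5 → p5 → p5 → p5 → p5 → p5 → p5
End state p5 is not accepting.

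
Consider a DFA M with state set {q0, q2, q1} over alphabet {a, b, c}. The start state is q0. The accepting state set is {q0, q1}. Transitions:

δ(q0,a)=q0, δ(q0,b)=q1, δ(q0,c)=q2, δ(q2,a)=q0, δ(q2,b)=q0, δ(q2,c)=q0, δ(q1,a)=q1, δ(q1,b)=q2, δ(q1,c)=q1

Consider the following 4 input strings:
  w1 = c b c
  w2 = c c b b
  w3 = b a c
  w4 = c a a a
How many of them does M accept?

2

w1: q0 → q2 → q0 → q2  → end q2, rejected
w2: q0 → q2 → q0 → q1 → q2  → end q2, rejected
w3: q0 → q1 → q1 → q1  → end q1, accepted
w4: q0 → q2 → q0 → q0 → q0  → end q0, accepted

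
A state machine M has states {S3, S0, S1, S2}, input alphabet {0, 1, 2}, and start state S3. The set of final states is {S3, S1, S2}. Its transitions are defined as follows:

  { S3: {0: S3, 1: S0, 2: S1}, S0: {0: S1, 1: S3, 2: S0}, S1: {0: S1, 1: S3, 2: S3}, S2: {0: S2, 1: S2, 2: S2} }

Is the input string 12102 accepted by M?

Yes

S3 → S0 → S0 → S3 → S3 → S1
End state S1 is accepting.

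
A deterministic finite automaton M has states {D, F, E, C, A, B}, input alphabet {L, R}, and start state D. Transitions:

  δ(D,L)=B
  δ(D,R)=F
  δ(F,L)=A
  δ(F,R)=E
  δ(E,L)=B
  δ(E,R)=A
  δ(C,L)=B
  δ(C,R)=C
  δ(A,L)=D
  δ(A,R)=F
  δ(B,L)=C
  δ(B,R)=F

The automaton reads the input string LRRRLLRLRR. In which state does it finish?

E

Trace: D -L-> B -R-> F -R-> E -R-> A -L-> D -L-> B -R-> F -L-> A -R-> F -R-> E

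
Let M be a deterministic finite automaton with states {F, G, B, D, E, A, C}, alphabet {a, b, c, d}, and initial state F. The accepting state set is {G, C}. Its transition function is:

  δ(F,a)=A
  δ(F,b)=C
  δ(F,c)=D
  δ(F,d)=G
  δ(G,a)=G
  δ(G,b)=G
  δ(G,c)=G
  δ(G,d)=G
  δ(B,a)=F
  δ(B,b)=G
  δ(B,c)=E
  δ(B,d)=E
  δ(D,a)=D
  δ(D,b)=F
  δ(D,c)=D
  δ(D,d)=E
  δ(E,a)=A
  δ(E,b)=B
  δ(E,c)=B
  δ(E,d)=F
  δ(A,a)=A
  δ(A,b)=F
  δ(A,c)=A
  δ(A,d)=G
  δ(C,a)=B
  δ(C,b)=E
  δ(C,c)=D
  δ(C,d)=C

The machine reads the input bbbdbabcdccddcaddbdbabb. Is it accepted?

Yes

F → C → E → B → E → B → F → C → D → E → B → E → F → G → G → G → G → G → G → G → G → G → G → G
End state G is accepting.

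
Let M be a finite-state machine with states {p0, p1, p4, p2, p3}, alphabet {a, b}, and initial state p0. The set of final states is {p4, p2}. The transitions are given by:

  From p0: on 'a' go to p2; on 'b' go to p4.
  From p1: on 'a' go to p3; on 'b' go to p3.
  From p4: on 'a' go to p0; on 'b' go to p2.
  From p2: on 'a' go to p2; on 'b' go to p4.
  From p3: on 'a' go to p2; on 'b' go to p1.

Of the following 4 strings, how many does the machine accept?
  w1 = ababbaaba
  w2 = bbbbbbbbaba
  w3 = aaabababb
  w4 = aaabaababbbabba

w1:
  start at p0
  read 'a': p0 → p2
  read 'b': p2 → p4
  read 'a': p4 → p0
  read 'b': p0 → p4
  read 'b': p4 → p2
  read 'a': p2 → p2
  read 'a': p2 → p2
  read 'b': p2 → p4
  read 'a': p4 → p0
  end p0, rejected
w2:
  start at p0
  read 'b': p0 → p4
  read 'b': p4 → p2
  read 'b': p2 → p4
  read 'b': p4 → p2
  read 'b': p2 → p4
  read 'b': p4 → p2
  read 'b': p2 → p4
  read 'b': p4 → p2
  read 'a': p2 → p2
  read 'b': p2 → p4
  read 'a': p4 → p0
  end p0, rejected
w3:
  start at p0
  read 'a': p0 → p2
  read 'a': p2 → p2
  read 'a': p2 → p2
  read 'b': p2 → p4
  read 'a': p4 → p0
  read 'b': p0 → p4
  read 'a': p4 → p0
  read 'b': p0 → p4
  read 'b': p4 → p2
  end p2, accepted
w4:
  start at p0
  read 'a': p0 → p2
  read 'a': p2 → p2
  read 'a': p2 → p2
  read 'b': p2 → p4
  read 'a': p4 → p0
  read 'a': p0 → p2
  read 'b': p2 → p4
  read 'a': p4 → p0
  read 'b': p0 → p4
  read 'b': p4 → p2
  read 'b': p2 → p4
  read 'a': p4 → p0
  read 'b': p0 → p4
  read 'b': p4 → p2
  read 'a': p2 → p2
  end p2, accepted

2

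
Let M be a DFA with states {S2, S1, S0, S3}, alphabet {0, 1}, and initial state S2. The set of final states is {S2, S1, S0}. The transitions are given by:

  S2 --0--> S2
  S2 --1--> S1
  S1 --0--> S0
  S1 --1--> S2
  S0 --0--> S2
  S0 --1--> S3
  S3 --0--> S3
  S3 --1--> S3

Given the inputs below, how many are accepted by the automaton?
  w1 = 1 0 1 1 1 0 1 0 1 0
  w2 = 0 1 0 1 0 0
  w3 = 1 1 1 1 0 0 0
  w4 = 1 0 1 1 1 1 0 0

1

w1: Trace: S2 -1-> S1 -0-> S0 -1-> S3 -1-> S3 -1-> S3 -0-> S3 -1-> S3 -0-> S3 -1-> S3 -0-> S3  → end S3, rejected
w2: Trace: S2 -0-> S2 -1-> S1 -0-> S0 -1-> S3 -0-> S3 -0-> S3  → end S3, rejected
w3: Trace: S2 -1-> S1 -1-> S2 -1-> S1 -1-> S2 -0-> S2 -0-> S2 -0-> S2  → end S2, accepted
w4: Trace: S2 -1-> S1 -0-> S0 -1-> S3 -1-> S3 -1-> S3 -1-> S3 -0-> S3 -0-> S3  → end S3, rejected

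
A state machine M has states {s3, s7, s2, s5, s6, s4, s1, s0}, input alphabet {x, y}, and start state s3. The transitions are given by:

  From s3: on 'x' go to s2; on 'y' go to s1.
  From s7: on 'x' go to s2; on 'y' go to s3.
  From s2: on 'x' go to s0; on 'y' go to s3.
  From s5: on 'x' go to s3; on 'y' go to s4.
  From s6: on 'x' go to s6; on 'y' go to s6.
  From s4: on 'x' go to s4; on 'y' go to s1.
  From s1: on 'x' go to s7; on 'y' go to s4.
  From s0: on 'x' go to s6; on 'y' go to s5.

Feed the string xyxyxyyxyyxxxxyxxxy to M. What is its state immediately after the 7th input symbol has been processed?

s1

Trace: s3 -x-> s2 -y-> s3 -x-> s2 -y-> s3 -x-> s2 -y-> s3 -y-> s1
After 7 symbols: s1.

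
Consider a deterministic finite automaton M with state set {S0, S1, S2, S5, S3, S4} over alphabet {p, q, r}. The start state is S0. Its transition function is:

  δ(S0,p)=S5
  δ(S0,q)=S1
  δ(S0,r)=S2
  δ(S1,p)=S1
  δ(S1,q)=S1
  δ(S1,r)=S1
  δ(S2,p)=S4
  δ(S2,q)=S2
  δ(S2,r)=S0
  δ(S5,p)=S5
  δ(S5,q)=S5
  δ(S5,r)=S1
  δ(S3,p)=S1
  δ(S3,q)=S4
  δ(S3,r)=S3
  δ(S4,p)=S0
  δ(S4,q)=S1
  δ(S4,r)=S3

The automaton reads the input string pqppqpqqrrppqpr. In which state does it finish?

Trace: S0 -p-> S5 -q-> S5 -p-> S5 -p-> S5 -q-> S5 -p-> S5 -q-> S5 -q-> S5 -r-> S1 -r-> S1 -p-> S1 -p-> S1 -q-> S1 -p-> S1 -r-> S1

S1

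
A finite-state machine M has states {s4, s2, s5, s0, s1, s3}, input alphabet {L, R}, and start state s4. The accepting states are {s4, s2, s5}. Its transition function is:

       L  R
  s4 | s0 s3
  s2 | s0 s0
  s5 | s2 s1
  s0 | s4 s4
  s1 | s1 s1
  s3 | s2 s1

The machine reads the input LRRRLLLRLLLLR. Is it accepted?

No

s4 → s0 → s4 → s3 → s1 → s1 → s1 → s1 → s1 → s1 → s1 → s1 → s1 → s1
End state s1 is not accepting.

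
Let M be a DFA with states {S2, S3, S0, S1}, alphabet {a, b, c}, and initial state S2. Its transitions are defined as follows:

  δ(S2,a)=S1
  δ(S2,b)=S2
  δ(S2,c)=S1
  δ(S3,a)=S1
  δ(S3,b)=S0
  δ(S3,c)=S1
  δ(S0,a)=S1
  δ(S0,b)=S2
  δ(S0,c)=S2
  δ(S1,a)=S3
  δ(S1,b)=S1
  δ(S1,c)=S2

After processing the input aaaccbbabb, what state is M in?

S2

S2 → S1 → S3 → S1 → S2 → S1 → S1 → S1 → S3 → S0 → S2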